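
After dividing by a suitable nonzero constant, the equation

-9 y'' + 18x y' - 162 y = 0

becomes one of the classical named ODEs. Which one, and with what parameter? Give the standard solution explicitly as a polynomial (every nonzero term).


All three coefficients share the factor -9; dividing through by -9 gives  y'' - 2x y' + 18 y = 0.
This matches the Hermite equation y'' - 2x y' + 2n y = 0 with 2n = 18, so n = 9; the polynomial solution is H_9(x).
With y = sum_k a_k x^k, matching x^k gives (k+2)(k+1) a_{k+2} = 2(k - n) a_k = 2(k - 9) a_k. The right side vanishes at k = 9, so the series with the parity of 9 terminates at degree 9.
Standard normalization: leading coefficient of H_n is 2^n, so a_9 = 2^9 = 512. Work downward with a_k = (k+1)(k+2) a_{k+2} / (2(k - n)):
  a_7 = (8)(9)(512) / (2(7 - 9)) = 36864/(-4) = -9216
  a_5 = (6)(7)(-9216) / (2(5 - 9)) = -387072/(-8) = 48384
  a_3 = (4)(5)(48384) / (2(3 - 9)) = 967680/(-12) = -80640
  a_1 = (2)(3)(-80640) / (2(1 - 9)) = -483840/(-16) = 30240
Hence H_9(x) = 512 x^9 - 9216 x^7 + 48384 x^5 - 80640 x^3 + 30240 x.

H_9(x); series = 512 x^9 - 9216 x^7 + 48384 x^5 - 80640 x^3 + 30240 x


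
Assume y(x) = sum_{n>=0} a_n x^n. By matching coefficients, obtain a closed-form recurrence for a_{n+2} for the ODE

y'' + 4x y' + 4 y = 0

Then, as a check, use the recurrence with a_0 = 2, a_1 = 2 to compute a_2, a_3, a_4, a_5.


Substitute y = sum_n a_n x^n.
y''(x) has coefficient (n+2)(n+1) a_{n+2} at x^n;
4 x y'(x) has coefficient 4 n a_n at x^n (shift);
4 y(x) has coefficient 4 a_n at x^n.
Matching x^n: (n+2)(n+1) a_{n+2} + (4n + 4) a_n = 0.
Thus a_{n+2} = (-4n - 4) / ((n+1)(n+2)) * a_n.

Check with a_0 = 2, a_1 = 2 (apply the recurrence for n = 0, 1, 2, 3): a_0 = 2, a_1 = 2, a_2 = -4, a_3 = -8/3, a_4 = 4, a_5 = 32/15.

a_(n+2) = (-4n - 4) / ((n+1)(n+2)) * a_n; check: a_0 = 2, a_1 = 2, a_2 = -4, a_3 = -8/3, a_4 = 4, a_5 = 32/15


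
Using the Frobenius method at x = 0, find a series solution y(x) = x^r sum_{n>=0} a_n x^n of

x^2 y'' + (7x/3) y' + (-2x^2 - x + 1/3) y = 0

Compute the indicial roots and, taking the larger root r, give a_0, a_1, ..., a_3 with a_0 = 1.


Write in Frobenius form y'' + (p(x)/x) y' + (q(x)/x^2) y = 0:
  p(x) = 7/3,  q(x) = -2x^2 - x + 1/3.
Indicial equation: r(r-1) + (7/3) r + (1/3) = 0 -> roots r_1 = -1/3, r_2 = -1.
Take r = r_1 = -1/3. Let y(x) = x^r sum_{n>=0} a_n x^n with a_0 = 1.
Substitute y = x^r sum a_n x^n and match x^{r+n}. The recurrence is
  D(n) a_n - 1 a_{n-1} - 2 a_{n-2} = 0,  where D(n) = (r+n)(r+n-1) + (7/3)(r+n) + (1/3).
  a_n = [1 a_{n-1} + 2 a_{n-2}] / D(n).
Since the indicial polynomial factors as (r - r_1)(r - r_2), D(n) = (r_1 + n - r_1)(r_1 + n - r_2) = n(n + 2/3).
Evaluating step by step (a_0 = 1):
  n = 1: D(1) = 1(1 + 2/3) = 5/3; numerator = 1(1) = 1; a_1 = (1)/(5/3) = 3/5
  n = 2: D(2) = 2(2 + 2/3) = 16/3; numerator = 1(3/5) + 2(1) = 13/5; a_2 = (13/5)/(16/3) = 39/80
  n = 3: D(3) = 3(3 + 2/3) = 11; numerator = 1(39/80) + 2(3/5) = 27/16; a_3 = (27/16)/(11) = 27/176

r = -1/3; a_0 = 1; a_1 = 3/5; a_2 = 39/80; a_3 = 27/176


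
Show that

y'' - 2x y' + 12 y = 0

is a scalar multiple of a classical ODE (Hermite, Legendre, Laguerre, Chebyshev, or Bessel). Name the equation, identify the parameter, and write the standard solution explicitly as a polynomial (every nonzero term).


The equation is already in a standard form:  y'' - 2x y' + 12 y = 0.
This matches the Hermite equation y'' - 2x y' + 2n y = 0 with 2n = 12, so n = 6; the polynomial solution is H_6(x).
With y = sum_k a_k x^k, matching x^k gives (k+2)(k+1) a_{k+2} = 2(k - n) a_k = 2(k - 6) a_k. The right side vanishes at k = 6, so the series with the parity of 6 terminates at degree 6.
Standard normalization: leading coefficient of H_n is 2^n, so a_6 = 2^6 = 64. Work downward with a_k = (k+1)(k+2) a_{k+2} / (2(k - n)):
  a_4 = (5)(6)(64) / (2(4 - 6)) = 1920/(-4) = -480
  a_2 = (3)(4)(-480) / (2(2 - 6)) = -5760/(-8) = 720
  a_0 = (1)(2)(720) / (2(0 - 6)) = 1440/(-12) = -120
Hence H_6(x) = 64 x^6 - 480 x^4 + 720 x^2 - 120.

H_6(x); series = 64 x^6 - 480 x^4 + 720 x^2 - 120


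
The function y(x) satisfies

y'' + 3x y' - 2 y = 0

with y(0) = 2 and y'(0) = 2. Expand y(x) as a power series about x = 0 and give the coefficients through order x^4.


Ansatz: y(x) = sum_{n>=0} a_n x^n, so y'(x) = sum_{n>=1} n a_n x^(n-1) and y''(x) = sum_{n>=2} n(n-1) a_n x^(n-2).
Substitute into P(x) y'' + Q(x) y' + R(x) y = 0 with P(x) = 1, Q(x) = 3x, R(x) = -2, and match powers of x.
Initial conditions: a_0 = 2, a_1 = 2.
Setting the coefficient of each power of x to zero and solving order by order (substituting the coefficients already found):
  x^0: 2 a_2 - 2 a_0 = 0  ->  2 a_2 = 2 a_0 = 4  ->  a_2 = 2
  x^1: 6 a_3 + a_1 = 0  ->  6 a_3 = -a_1 = -2  ->  a_3 = -1/3
  x^2: 12 a_4 + 4 a_2 = 0  ->  12 a_4 = -4 a_2 = -8  ->  a_4 = -2/3
Truncated series: y(x) = 2 + 2 x + 2 x^2 - (1/3) x^3 - (2/3) x^4 + O(x^5).

a_0 = 2; a_1 = 2; a_2 = 2; a_3 = -1/3; a_4 = -2/3


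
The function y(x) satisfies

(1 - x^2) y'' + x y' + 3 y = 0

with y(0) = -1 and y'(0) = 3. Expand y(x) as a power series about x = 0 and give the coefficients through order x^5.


Ansatz: y(x) = sum_{n>=0} a_n x^n, so y'(x) = sum_{n>=1} n a_n x^(n-1) and y''(x) = sum_{n>=2} n(n-1) a_n x^(n-2).
Substitute into P(x) y'' + Q(x) y' + R(x) y = 0 with P(x) = 1 - x^2, Q(x) = x, R(x) = 3, and match powers of x.
Initial conditions: a_0 = -1, a_1 = 3.
Setting the coefficient of each power of x to zero and solving order by order (substituting the coefficients already found):
  x^0: 2 a_2 + 3 a_0 = 0  ->  2 a_2 = -3 a_0 = 3  ->  a_2 = 3/2
  x^1: 6 a_3 + 4 a_1 = 0  ->  6 a_3 = -4 a_1 = -12  ->  a_3 = -2
  x^2: 12 a_4 + 3 a_2 = 0  ->  12 a_4 = -3 a_2 = -9/2  ->  a_4 = -3/8
  x^3: 20 a_5 = 0  ->  a_5 = 0
Truncated series: y(x) = -1 + 3 x + (3/2) x^2 - 2 x^3 - (3/8) x^4 + O(x^6).

a_0 = -1; a_1 = 3; a_2 = 3/2; a_3 = -2; a_4 = -3/8; a_5 = 0


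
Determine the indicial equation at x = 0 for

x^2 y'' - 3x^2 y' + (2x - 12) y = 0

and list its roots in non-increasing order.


Divide by x^2 to reach normal form y'' + P_1(x) y' + P_2(x) y = 0 with P_1(x) = -3 and P_2(x) = 2/x - 12/x^2.
x = 0 is a singular point because the y-coefficient 2/x - 12/x^2 has a pole at x = 0.
It is a regular singular point because x P_1(x) = p(x) = -3x and x^2 P_2(x) = q(x) = 2x - 12 are polynomials, hence analytic at x = 0.
p(0) = 0,  q(0) = -12.
Indicial equation: r(r-1) + p(0) r + q(0) = 0, i.e. r^2 + (p(0) - 1) r + q(0) = 0, i.e. r^2 - 1 r - 12 = 0.
Discriminant: (-1)^2 - 4(-12) = 49, so r = (1 ± 7)/2.
Solving: r_1 = 4, r_2 = -3.

indicial: r^2 - 1 r - 12 = 0; roots r_1 = 4, r_2 = -3


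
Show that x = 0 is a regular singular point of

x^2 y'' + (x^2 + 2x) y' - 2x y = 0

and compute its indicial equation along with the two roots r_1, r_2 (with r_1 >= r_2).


Divide by x^2 to reach normal form y'' + P_1(x) y' + P_2(x) y = 0 with P_1(x) = 1 + 2/x and P_2(x) = -2/x.
x = 0 is a singular point because the y'-coefficient 1 + 2/x has a pole at x = 0 and the y-coefficient -2/x has a pole at x = 0.
It is a regular singular point because x P_1(x) = p(x) = x + 2 and x^2 P_2(x) = q(x) = -2x are polynomials, hence analytic at x = 0.
p(0) = 2,  q(0) = 0.
Indicial equation: r(r-1) + p(0) r + q(0) = 0, i.e. r^2 + (p(0) - 1) r + q(0) = 0, i.e. r^2 + 1 r = 0.
Discriminant: (1)^2 - 4(0) = 1, so r = (-1 ± 1)/2.
Solving: r_1 = 0, r_2 = -1.

indicial: r^2 + 1 r = 0; roots r_1 = 0, r_2 = -1


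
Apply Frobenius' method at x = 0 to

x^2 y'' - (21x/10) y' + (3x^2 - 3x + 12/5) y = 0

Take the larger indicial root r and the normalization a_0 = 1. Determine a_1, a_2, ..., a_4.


Write in Frobenius form y'' + (p(x)/x) y' + (q(x)/x^2) y = 0:
  p(x) = -21/10,  q(x) = 3x^2 - 3x + 12/5.
Indicial equation: r(r-1) + (-21/10) r + (12/5) = 0 -> roots r_1 = 8/5, r_2 = 3/2.
Take r = r_1 = 8/5. Let y(x) = x^r sum_{n>=0} a_n x^n with a_0 = 1.
Substitute y = x^r sum a_n x^n and match x^{r+n}. The recurrence is
  D(n) a_n - 3 a_{n-1} + 3 a_{n-2} = 0,  where D(n) = (r+n)(r+n-1) + (-21/10)(r+n) + (12/5).
  a_n = [3 a_{n-1} - 3 a_{n-2}] / D(n).
Since the indicial polynomial factors as (r - r_1)(r - r_2), D(n) = (r_1 + n - r_1)(r_1 + n - r_2) = n(n + 1/10).
Evaluating step by step (a_0 = 1):
  n = 1: D(1) = 1(1 + 1/10) = 11/10; numerator = 3(1) = 3; a_1 = (3)/(11/10) = 30/11
  n = 2: D(2) = 2(2 + 1/10) = 21/5; numerator = 3(30/11) - 3(1) = 57/11; a_2 = (57/11)/(21/5) = 95/77
  n = 3: D(3) = 3(3 + 1/10) = 93/10; numerator = 3(95/77) - 3(30/11) = -345/77; a_3 = (-345/77)/(93/10) = -1150/2387
  n = 4: D(4) = 4(4 + 1/10) = 82/5; numerator = 3(-1150/2387) - 3(95/77) = -1755/341; a_4 = (-1755/341)/(82/5) = -8775/27962

r = 8/5; a_0 = 1; a_1 = 30/11; a_2 = 95/77; a_3 = -1150/2387; a_4 = -8775/27962


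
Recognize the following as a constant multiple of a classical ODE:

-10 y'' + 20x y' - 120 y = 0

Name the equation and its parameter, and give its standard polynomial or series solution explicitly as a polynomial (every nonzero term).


All three coefficients share the factor -10; dividing through by -10 gives  y'' - 2x y' + 12 y = 0.
This matches the Hermite equation y'' - 2x y' + 2n y = 0 with 2n = 12, so n = 6; the polynomial solution is H_6(x).
With y = sum_k a_k x^k, matching x^k gives (k+2)(k+1) a_{k+2} = 2(k - n) a_k = 2(k - 6) a_k. The right side vanishes at k = 6, so the series with the parity of 6 terminates at degree 6.
Standard normalization: leading coefficient of H_n is 2^n, so a_6 = 2^6 = 64. Work downward with a_k = (k+1)(k+2) a_{k+2} / (2(k - n)):
  a_4 = (5)(6)(64) / (2(4 - 6)) = 1920/(-4) = -480
  a_2 = (3)(4)(-480) / (2(2 - 6)) = -5760/(-8) = 720
  a_0 = (1)(2)(720) / (2(0 - 6)) = 1440/(-12) = -120
Hence H_6(x) = 64 x^6 - 480 x^4 + 720 x^2 - 120.

H_6(x); series = 64 x^6 - 480 x^4 + 720 x^2 - 120


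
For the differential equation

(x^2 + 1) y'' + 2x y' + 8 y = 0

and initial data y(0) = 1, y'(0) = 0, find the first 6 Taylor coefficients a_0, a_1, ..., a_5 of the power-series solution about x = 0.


Ansatz: y(x) = sum_{n>=0} a_n x^n, so y'(x) = sum_{n>=1} n a_n x^(n-1) and y''(x) = sum_{n>=2} n(n-1) a_n x^(n-2).
Substitute into P(x) y'' + Q(x) y' + R(x) y = 0 with P(x) = x^2 + 1, Q(x) = 2x, R(x) = 8, and match powers of x.
Initial conditions: a_0 = 1, a_1 = 0.
Setting the coefficient of each power of x to zero and solving order by order (substituting the coefficients already found):
  x^0: 2 a_2 + 8 a_0 = 0  ->  2 a_2 = -8 a_0 = -8  ->  a_2 = -4
  x^1: 6 a_3 + 10 a_1 = 0  ->  6 a_3 = -10 a_1 = 0  ->  a_3 = 0
  x^2: 12 a_4 + 14 a_2 = 0  ->  12 a_4 = -14 a_2 = 56  ->  a_4 = 14/3
  x^3: 20 a_5 + 20 a_3 = 0  ->  20 a_5 = -20 a_3 = 0  ->  a_5 = 0
Truncated series: y(x) = 1 - 4 x^2 + (14/3) x^4 + O(x^6).

a_0 = 1; a_1 = 0; a_2 = -4; a_3 = 0; a_4 = 14/3; a_5 = 0


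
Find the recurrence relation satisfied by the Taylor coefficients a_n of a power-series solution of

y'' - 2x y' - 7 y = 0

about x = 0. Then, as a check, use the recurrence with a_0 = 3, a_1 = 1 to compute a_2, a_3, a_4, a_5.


Substitute y = sum_n a_n x^n.
y''(x) has coefficient (n+2)(n+1) a_{n+2} at x^n;
-2 x y'(x) has coefficient -2 n a_n at x^n (shift);
-7 y(x) has coefficient -7 a_n at x^n.
Matching x^n: (n+2)(n+1) a_{n+2} + (-2n - 7) a_n = 0.
Thus a_{n+2} = (2n + 7) / ((n+1)(n+2)) * a_n.

Check with a_0 = 3, a_1 = 1 (apply the recurrence for n = 0, 1, 2, 3): a_0 = 3, a_1 = 1, a_2 = 21/2, a_3 = 3/2, a_4 = 77/8, a_5 = 39/40.

a_(n+2) = (2n + 7) / ((n+1)(n+2)) * a_n; check: a_0 = 3, a_1 = 1, a_2 = 21/2, a_3 = 3/2, a_4 = 77/8, a_5 = 39/40


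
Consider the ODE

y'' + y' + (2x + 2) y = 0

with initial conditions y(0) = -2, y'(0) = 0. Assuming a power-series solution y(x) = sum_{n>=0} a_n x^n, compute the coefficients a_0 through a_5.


Ansatz: y(x) = sum_{n>=0} a_n x^n, so y'(x) = sum_{n>=1} n a_n x^(n-1) and y''(x) = sum_{n>=2} n(n-1) a_n x^(n-2).
Substitute into P(x) y'' + Q(x) y' + R(x) y = 0 with P(x) = 1, Q(x) = 1, R(x) = 2x + 2, and match powers of x.
Initial conditions: a_0 = -2, a_1 = 0.
Setting the coefficient of each power of x to zero and solving order by order (substituting the coefficients already found):
  x^0: 2 a_2 + a_1 + 2 a_0 = 0  ->  2 a_2 = -a_1 - 2 a_0 = 4  ->  a_2 = 2
  x^1: 6 a_3 + 2 a_2 + 2 a_1 + 2 a_0 = 0  ->  6 a_3 = -2 a_2 - 2 a_1 - 2 a_0 = 0  ->  a_3 = 0
  x^2: 12 a_4 + 3 a_3 + 2 a_2 + 2 a_1 = 0  ->  12 a_4 = -3 a_3 - 2 a_2 - 2 a_1 = -4  ->  a_4 = -1/3
  x^3: 20 a_5 + 4 a_4 + 2 a_3 + 2 a_2 = 0  ->  20 a_5 = -4 a_4 - 2 a_3 - 2 a_2 = -8/3  ->  a_5 = -2/15
Truncated series: y(x) = -2 + 2 x^2 - (1/3) x^4 - (2/15) x^5 + O(x^6).

a_0 = -2; a_1 = 0; a_2 = 2; a_3 = 0; a_4 = -1/3; a_5 = -2/15


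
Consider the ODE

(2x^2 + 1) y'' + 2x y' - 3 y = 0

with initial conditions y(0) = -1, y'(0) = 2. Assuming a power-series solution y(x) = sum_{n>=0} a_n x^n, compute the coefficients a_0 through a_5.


Ansatz: y(x) = sum_{n>=0} a_n x^n, so y'(x) = sum_{n>=1} n a_n x^(n-1) and y''(x) = sum_{n>=2} n(n-1) a_n x^(n-2).
Substitute into P(x) y'' + Q(x) y' + R(x) y = 0 with P(x) = 2x^2 + 1, Q(x) = 2x, R(x) = -3, and match powers of x.
Initial conditions: a_0 = -1, a_1 = 2.
Setting the coefficient of each power of x to zero and solving order by order (substituting the coefficients already found):
  x^0: 2 a_2 - 3 a_0 = 0  ->  2 a_2 = 3 a_0 = -3  ->  a_2 = -3/2
  x^1: 6 a_3 - a_1 = 0  ->  6 a_3 = a_1 = 2  ->  a_3 = 1/3
  x^2: 12 a_4 + 5 a_2 = 0  ->  12 a_4 = -5 a_2 = 15/2  ->  a_4 = 5/8
  x^3: 20 a_5 + 15 a_3 = 0  ->  20 a_5 = -15 a_3 = -5  ->  a_5 = -1/4
Truncated series: y(x) = -1 + 2 x - (3/2) x^2 + (1/3) x^3 + (5/8) x^4 - (1/4) x^5 + O(x^6).

a_0 = -1; a_1 = 2; a_2 = -3/2; a_3 = 1/3; a_4 = 5/8; a_5 = -1/4


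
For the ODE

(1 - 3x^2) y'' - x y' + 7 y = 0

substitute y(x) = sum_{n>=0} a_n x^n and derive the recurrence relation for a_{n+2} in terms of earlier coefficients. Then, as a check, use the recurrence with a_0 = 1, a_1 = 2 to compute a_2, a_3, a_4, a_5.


Substitute y = sum_n a_n x^n.
(1 - 3 x^2) y'' contributes (n+2)(n+1) a_{n+2} - 3 n(n-1) a_n at x^n.
-x y'(x) contributes -n a_n at x^n.
7 y(x) contributes 7 a_n at x^n.
Matching x^n: (n+2)(n+1) a_{n+2} + (-3 n(n-1) - n + 7) a_n = 0.
Thus a_{n+2} = (3 n(n-1) + n - 7) / ((n+1)(n+2)) * a_n.

Check with a_0 = 1, a_1 = 2 (apply the recurrence for n = 0, 1, 2, 3): a_0 = 1, a_1 = 2, a_2 = -7/2, a_3 = -2, a_4 = -7/24, a_5 = -7/5.

a_(n+2) = (3 n(n-1) + n - 7) / ((n+1)(n+2)) * a_n; check: a_0 = 1, a_1 = 2, a_2 = -7/2, a_3 = -2, a_4 = -7/24, a_5 = -7/5


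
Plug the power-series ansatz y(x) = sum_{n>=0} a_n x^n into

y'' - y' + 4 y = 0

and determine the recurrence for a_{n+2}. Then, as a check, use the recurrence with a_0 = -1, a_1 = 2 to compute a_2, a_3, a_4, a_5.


Substitute y = sum_n a_n x^n.
y''(x) has coefficient (n+2)(n+1) a_{n+2} at x^n;
-y'(x) has coefficient -(n+1) a_{n+1} at x^n;
4 y(x) has coefficient 4 a_n at x^n.
Matching x^n: (n+2)(n+1) a_{n+2} - (n+1) a_{n+1} + 4 a_n = 0.
Thus a_{n+2} = [(n+1) a_{n+1} - 4 a_n] / ((n+1)(n+2)).

Check with a_0 = -1, a_1 = 2 (apply the recurrence for n = 0, 1, 2, 3): a_0 = -1, a_1 = 2, a_2 = 3, a_3 = -1/3, a_4 = -13/12, a_5 = -3/20.

a_(n+2) = [(n+1) a_(n+1) - 4 a_n] / ((n+1)(n+2)); check: a_0 = -1, a_1 = 2, a_2 = 3, a_3 = -1/3, a_4 = -13/12, a_5 = -3/20


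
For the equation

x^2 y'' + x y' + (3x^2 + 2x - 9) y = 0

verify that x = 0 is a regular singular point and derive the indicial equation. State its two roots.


Divide by x^2 to reach normal form y'' + P_1(x) y' + P_2(x) y = 0 with P_1(x) = 1/x and P_2(x) = 3 + 2/x - 9/x^2.
x = 0 is a singular point because the y'-coefficient 1/x has a pole at x = 0 and the y-coefficient 3 + 2/x - 9/x^2 has a pole at x = 0.
It is a regular singular point because x P_1(x) = p(x) = 1 and x^2 P_2(x) = q(x) = 3x^2 + 2x - 9 are polynomials, hence analytic at x = 0.
p(0) = 1,  q(0) = -9.
Indicial equation: r(r-1) + p(0) r + q(0) = 0, i.e. r^2 + (p(0) - 1) r + q(0) = 0, i.e. r^2 - 9 = 0.
Discriminant: (0)^2 - 4(-9) = 36, so r = (0 ± 6)/2.
Solving: r_1 = 3, r_2 = -3.

indicial: r^2 - 9 = 0; roots r_1 = 3, r_2 = -3


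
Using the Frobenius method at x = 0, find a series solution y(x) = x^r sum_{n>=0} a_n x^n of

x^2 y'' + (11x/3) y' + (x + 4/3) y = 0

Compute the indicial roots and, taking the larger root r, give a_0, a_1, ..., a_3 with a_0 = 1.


Write in Frobenius form y'' + (p(x)/x) y' + (q(x)/x^2) y = 0:
  p(x) = 11/3,  q(x) = x + 4/3.
Indicial equation: r(r-1) + (11/3) r + (4/3) = 0 -> roots r_1 = -2/3, r_2 = -2.
Take r = r_1 = -2/3. Let y(x) = x^r sum_{n>=0} a_n x^n with a_0 = 1.
Substitute y = x^r sum a_n x^n and match x^{r+n}. The recurrence is
  D(n) a_n + 1 a_{n-1} = 0,  where D(n) = (r+n)(r+n-1) + (11/3)(r+n) + (4/3).
  a_n = -1 / D(n) * a_{n-1}.
Since the indicial polynomial factors as (r - r_1)(r - r_2), D(n) = (r_1 + n - r_1)(r_1 + n - r_2) = n(n + 4/3).
Evaluating step by step (a_0 = 1):
  n = 1: D(1) = 1(1 + 4/3) = 7/3; numerator = -1(1) = -1; a_1 = (-1)/(7/3) = -3/7
  n = 2: D(2) = 2(2 + 4/3) = 20/3; numerator = -1(-3/7) = 3/7; a_2 = (3/7)/(20/3) = 9/140
  n = 3: D(3) = 3(3 + 4/3) = 13; numerator = -1(9/140) = -9/140; a_3 = (-9/140)/(13) = -9/1820

r = -2/3; a_0 = 1; a_1 = -3/7; a_2 = 9/140; a_3 = -9/1820


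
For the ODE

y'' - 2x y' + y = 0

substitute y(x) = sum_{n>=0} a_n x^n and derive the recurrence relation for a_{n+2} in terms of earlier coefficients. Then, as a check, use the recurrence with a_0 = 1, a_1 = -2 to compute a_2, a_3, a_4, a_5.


Substitute y = sum_n a_n x^n.
y''(x) has coefficient (n+2)(n+1) a_{n+2} at x^n;
-2 x y'(x) has coefficient -2 n a_n at x^n (shift);
y(x) has coefficient 1 a_n at x^n.
Matching x^n: (n+2)(n+1) a_{n+2} + (-2n + 1) a_n = 0.
Thus a_{n+2} = (2n - 1) / ((n+1)(n+2)) * a_n.

Check with a_0 = 1, a_1 = -2 (apply the recurrence for n = 0, 1, 2, 3): a_0 = 1, a_1 = -2, a_2 = -1/2, a_3 = -1/3, a_4 = -1/8, a_5 = -1/12.

a_(n+2) = (2n - 1) / ((n+1)(n+2)) * a_n; check: a_0 = 1, a_1 = -2, a_2 = -1/2, a_3 = -1/3, a_4 = -1/8, a_5 = -1/12


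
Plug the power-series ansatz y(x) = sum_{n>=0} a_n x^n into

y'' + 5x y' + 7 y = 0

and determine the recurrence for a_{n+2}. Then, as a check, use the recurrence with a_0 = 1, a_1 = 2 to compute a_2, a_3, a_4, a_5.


Substitute y = sum_n a_n x^n.
y''(x) has coefficient (n+2)(n+1) a_{n+2} at x^n;
5 x y'(x) has coefficient 5 n a_n at x^n (shift);
7 y(x) has coefficient 7 a_n at x^n.
Matching x^n: (n+2)(n+1) a_{n+2} + (5n + 7) a_n = 0.
Thus a_{n+2} = (-5n - 7) / ((n+1)(n+2)) * a_n.

Check with a_0 = 1, a_1 = 2 (apply the recurrence for n = 0, 1, 2, 3): a_0 = 1, a_1 = 2, a_2 = -7/2, a_3 = -4, a_4 = 119/24, a_5 = 22/5.

a_(n+2) = (-5n - 7) / ((n+1)(n+2)) * a_n; check: a_0 = 1, a_1 = 2, a_2 = -7/2, a_3 = -4, a_4 = 119/24, a_5 = 22/5


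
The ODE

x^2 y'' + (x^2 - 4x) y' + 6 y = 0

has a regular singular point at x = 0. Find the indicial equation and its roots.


Divide by x^2 to reach normal form y'' + P_1(x) y' + P_2(x) y = 0 with P_1(x) = 1 - 4/x and P_2(x) = 6/x^2.
x = 0 is a singular point because the y'-coefficient 1 - 4/x has a pole at x = 0 and the y-coefficient 6/x^2 has a pole at x = 0.
It is a regular singular point because x P_1(x) = p(x) = x - 4 and x^2 P_2(x) = q(x) = 6 are polynomials, hence analytic at x = 0.
p(0) = -4,  q(0) = 6.
Indicial equation: r(r-1) + p(0) r + q(0) = 0, i.e. r^2 + (p(0) - 1) r + q(0) = 0, i.e. r^2 - 5 r + 6 = 0.
Discriminant: (-5)^2 - 4(6) = 1, so r = (5 ± 1)/2.
Solving: r_1 = 3, r_2 = 2.

indicial: r^2 - 5 r + 6 = 0; roots r_1 = 3, r_2 = 2


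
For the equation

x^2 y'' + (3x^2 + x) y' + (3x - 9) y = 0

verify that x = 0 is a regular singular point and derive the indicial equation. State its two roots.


Divide by x^2 to reach normal form y'' + P_1(x) y' + P_2(x) y = 0 with P_1(x) = 3 + 1/x and P_2(x) = 3/x - 9/x^2.
x = 0 is a singular point because the y'-coefficient 3 + 1/x has a pole at x = 0 and the y-coefficient 3/x - 9/x^2 has a pole at x = 0.
It is a regular singular point because x P_1(x) = p(x) = 3x + 1 and x^2 P_2(x) = q(x) = 3x - 9 are polynomials, hence analytic at x = 0.
p(0) = 1,  q(0) = -9.
Indicial equation: r(r-1) + p(0) r + q(0) = 0, i.e. r^2 + (p(0) - 1) r + q(0) = 0, i.e. r^2 - 9 = 0.
Discriminant: (0)^2 - 4(-9) = 36, so r = (0 ± 6)/2.
Solving: r_1 = 3, r_2 = -3.

indicial: r^2 - 9 = 0; roots r_1 = 3, r_2 = -3


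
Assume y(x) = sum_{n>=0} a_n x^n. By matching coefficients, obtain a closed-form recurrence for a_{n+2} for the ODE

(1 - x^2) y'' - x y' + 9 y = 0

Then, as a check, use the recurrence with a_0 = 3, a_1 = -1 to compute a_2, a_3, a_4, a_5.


Substitute y = sum_n a_n x^n.
(1 - 1 x^2) y'' contributes (n+2)(n+1) a_{n+2} - n(n-1) a_n at x^n.
-x y'(x) contributes -n a_n at x^n.
9 y(x) contributes 9 a_n at x^n.
Matching x^n: (n+2)(n+1) a_{n+2} + (-n(n-1) - n + 9) a_n = 0.
Thus a_{n+2} = (n(n-1) + n - 9) / ((n+1)(n+2)) * a_n.

Check with a_0 = 3, a_1 = -1 (apply the recurrence for n = 0, 1, 2, 3): a_0 = 3, a_1 = -1, a_2 = -27/2, a_3 = 4/3, a_4 = 45/8, a_5 = 0.

a_(n+2) = (n(n-1) + n - 9) / ((n+1)(n+2)) * a_n; check: a_0 = 3, a_1 = -1, a_2 = -27/2, a_3 = 4/3, a_4 = 45/8, a_5 = 0


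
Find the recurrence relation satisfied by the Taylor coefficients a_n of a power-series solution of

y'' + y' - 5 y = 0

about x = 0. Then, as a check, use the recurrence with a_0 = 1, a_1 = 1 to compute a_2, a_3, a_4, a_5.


Substitute y = sum_n a_n x^n.
y''(x) has coefficient (n+2)(n+1) a_{n+2} at x^n;
y'(x) has coefficient (n+1) a_{n+1} at x^n;
-5 y(x) has coefficient -5 a_n at x^n.
Matching x^n: (n+2)(n+1) a_{n+2} + (n+1) a_{n+1} - 5 a_n = 0.
Thus a_{n+2} = [-(n+1) a_{n+1} + 5 a_n] / ((n+1)(n+2)).

Check with a_0 = 1, a_1 = 1 (apply the recurrence for n = 0, 1, 2, 3): a_0 = 1, a_1 = 1, a_2 = 2, a_3 = 1/6, a_4 = 19/24, a_5 = -7/60.

a_(n+2) = [-(n+1) a_(n+1) + 5 a_n] / ((n+1)(n+2)); check: a_0 = 1, a_1 = 1, a_2 = 2, a_3 = 1/6, a_4 = 19/24, a_5 = -7/60


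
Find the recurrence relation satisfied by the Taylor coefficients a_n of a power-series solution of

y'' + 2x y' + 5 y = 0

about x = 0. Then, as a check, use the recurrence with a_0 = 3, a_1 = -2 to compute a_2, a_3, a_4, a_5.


Substitute y = sum_n a_n x^n.
y''(x) has coefficient (n+2)(n+1) a_{n+2} at x^n;
2 x y'(x) has coefficient 2 n a_n at x^n (shift);
5 y(x) has coefficient 5 a_n at x^n.
Matching x^n: (n+2)(n+1) a_{n+2} + (2n + 5) a_n = 0.
Thus a_{n+2} = (-2n - 5) / ((n+1)(n+2)) * a_n.

Check with a_0 = 3, a_1 = -2 (apply the recurrence for n = 0, 1, 2, 3): a_0 = 3, a_1 = -2, a_2 = -15/2, a_3 = 7/3, a_4 = 45/8, a_5 = -77/60.

a_(n+2) = (-2n - 5) / ((n+1)(n+2)) * a_n; check: a_0 = 3, a_1 = -2, a_2 = -15/2, a_3 = 7/3, a_4 = 45/8, a_5 = -77/60


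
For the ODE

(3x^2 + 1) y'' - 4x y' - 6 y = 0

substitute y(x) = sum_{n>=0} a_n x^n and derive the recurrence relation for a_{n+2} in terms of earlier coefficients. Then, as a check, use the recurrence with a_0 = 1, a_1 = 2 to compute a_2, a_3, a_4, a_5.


Substitute y = sum_n a_n x^n.
(1 + 3 x^2) y'' contributes (n+2)(n+1) a_{n+2} + 3 n(n-1) a_n at x^n.
-4 x y'(x) contributes -4 n a_n at x^n.
-6 y(x) contributes -6 a_n at x^n.
Matching x^n: (n+2)(n+1) a_{n+2} + (3 n(n-1) - 4 n - 6) a_n = 0.
Thus a_{n+2} = (-3 n(n-1) + 4 n + 6) / ((n+1)(n+2)) * a_n.

Check with a_0 = 1, a_1 = 2 (apply the recurrence for n = 0, 1, 2, 3): a_0 = 1, a_1 = 2, a_2 = 3, a_3 = 10/3, a_4 = 2, a_5 = 0.

a_(n+2) = (-3 n(n-1) + 4 n + 6) / ((n+1)(n+2)) * a_n; check: a_0 = 1, a_1 = 2, a_2 = 3, a_3 = 10/3, a_4 = 2, a_5 = 0


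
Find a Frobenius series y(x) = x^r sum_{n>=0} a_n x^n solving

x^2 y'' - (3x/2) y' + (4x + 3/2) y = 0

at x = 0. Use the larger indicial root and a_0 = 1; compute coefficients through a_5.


Write in Frobenius form y'' + (p(x)/x) y' + (q(x)/x^2) y = 0:
  p(x) = -3/2,  q(x) = 4x + 3/2.
Indicial equation: r(r-1) + (-3/2) r + (3/2) = 0 -> roots r_1 = 3/2, r_2 = 1.
Take r = r_1 = 3/2. Let y(x) = x^r sum_{n>=0} a_n x^n with a_0 = 1.
Substitute y = x^r sum a_n x^n and match x^{r+n}. The recurrence is
  D(n) a_n + 4 a_{n-1} = 0,  where D(n) = (r+n)(r+n-1) + (-3/2)(r+n) + (3/2).
  a_n = -4 / D(n) * a_{n-1}.
Since the indicial polynomial factors as (r - r_1)(r - r_2), D(n) = (r_1 + n - r_1)(r_1 + n - r_2) = n(n + 1/2).
Evaluating step by step (a_0 = 1):
  n = 1: D(1) = 1(1 + 1/2) = 3/2; numerator = -4(1) = -4; a_1 = (-4)/(3/2) = -8/3
  n = 2: D(2) = 2(2 + 1/2) = 5; numerator = -4(-8/3) = 32/3; a_2 = (32/3)/(5) = 32/15
  n = 3: D(3) = 3(3 + 1/2) = 21/2; numerator = -4(32/15) = -128/15; a_3 = (-128/15)/(21/2) = -256/315
  n = 4: D(4) = 4(4 + 1/2) = 18; numerator = -4(-256/315) = 1024/315; a_4 = (1024/315)/(18) = 512/2835
  n = 5: D(5) = 5(5 + 1/2) = 55/2; numerator = -4(512/2835) = -2048/2835; a_5 = (-2048/2835)/(55/2) = -4096/155925

r = 3/2; a_0 = 1; a_1 = -8/3; a_2 = 32/15; a_3 = -256/315; a_4 = 512/2835; a_5 = -4096/155925


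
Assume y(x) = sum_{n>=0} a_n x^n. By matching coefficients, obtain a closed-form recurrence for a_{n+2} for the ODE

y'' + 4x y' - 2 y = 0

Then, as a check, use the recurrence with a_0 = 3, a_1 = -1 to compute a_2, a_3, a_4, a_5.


Substitute y = sum_n a_n x^n.
y''(x) has coefficient (n+2)(n+1) a_{n+2} at x^n;
4 x y'(x) has coefficient 4 n a_n at x^n (shift);
-2 y(x) has coefficient -2 a_n at x^n.
Matching x^n: (n+2)(n+1) a_{n+2} + (4n - 2) a_n = 0.
Thus a_{n+2} = (-4n + 2) / ((n+1)(n+2)) * a_n.

Check with a_0 = 3, a_1 = -1 (apply the recurrence for n = 0, 1, 2, 3): a_0 = 3, a_1 = -1, a_2 = 3, a_3 = 1/3, a_4 = -3/2, a_5 = -1/6.

a_(n+2) = (-4n + 2) / ((n+1)(n+2)) * a_n; check: a_0 = 3, a_1 = -1, a_2 = 3, a_3 = 1/3, a_4 = -3/2, a_5 = -1/6


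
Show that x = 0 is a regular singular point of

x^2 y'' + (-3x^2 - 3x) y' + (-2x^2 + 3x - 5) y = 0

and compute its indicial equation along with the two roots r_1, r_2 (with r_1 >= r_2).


Divide by x^2 to reach normal form y'' + P_1(x) y' + P_2(x) y = 0 with P_1(x) = -3 - 3/x and P_2(x) = -2 + 3/x - 5/x^2.
x = 0 is a singular point because the y'-coefficient -3 - 3/x has a pole at x = 0 and the y-coefficient -2 + 3/x - 5/x^2 has a pole at x = 0.
It is a regular singular point because x P_1(x) = p(x) = -3x - 3 and x^2 P_2(x) = q(x) = -2x^2 + 3x - 5 are polynomials, hence analytic at x = 0.
p(0) = -3,  q(0) = -5.
Indicial equation: r(r-1) + p(0) r + q(0) = 0, i.e. r^2 + (p(0) - 1) r + q(0) = 0, i.e. r^2 - 4 r - 5 = 0.
Discriminant: (-4)^2 - 4(-5) = 36, so r = (4 ± 6)/2.
Solving: r_1 = 5, r_2 = -1.

indicial: r^2 - 4 r - 5 = 0; roots r_1 = 5, r_2 = -1


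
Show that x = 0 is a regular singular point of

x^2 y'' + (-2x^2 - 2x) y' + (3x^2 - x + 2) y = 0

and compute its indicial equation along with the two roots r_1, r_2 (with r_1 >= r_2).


Divide by x^2 to reach normal form y'' + P_1(x) y' + P_2(x) y = 0 with P_1(x) = -2 - 2/x and P_2(x) = 3 - 1/x + 2/x^2.
x = 0 is a singular point because the y'-coefficient -2 - 2/x has a pole at x = 0 and the y-coefficient 3 - 1/x + 2/x^2 has a pole at x = 0.
It is a regular singular point because x P_1(x) = p(x) = -2x - 2 and x^2 P_2(x) = q(x) = 3x^2 - x + 2 are polynomials, hence analytic at x = 0.
p(0) = -2,  q(0) = 2.
Indicial equation: r(r-1) + p(0) r + q(0) = 0, i.e. r^2 + (p(0) - 1) r + q(0) = 0, i.e. r^2 - 3 r + 2 = 0.
Discriminant: (-3)^2 - 4(2) = 1, so r = (3 ± 1)/2.
Solving: r_1 = 2, r_2 = 1.

indicial: r^2 - 3 r + 2 = 0; roots r_1 = 2, r_2 = 1


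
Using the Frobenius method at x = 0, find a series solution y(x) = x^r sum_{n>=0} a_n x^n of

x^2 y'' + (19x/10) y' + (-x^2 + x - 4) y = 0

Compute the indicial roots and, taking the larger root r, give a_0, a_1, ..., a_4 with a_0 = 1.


Write in Frobenius form y'' + (p(x)/x) y' + (q(x)/x^2) y = 0:
  p(x) = 19/10,  q(x) = -x^2 + x - 4.
Indicial equation: r(r-1) + (19/10) r + (-4) = 0 -> roots r_1 = 8/5, r_2 = -5/2.
Take r = r_1 = 8/5. Let y(x) = x^r sum_{n>=0} a_n x^n with a_0 = 1.
Substitute y = x^r sum a_n x^n and match x^{r+n}. The recurrence is
  D(n) a_n + 1 a_{n-1} - 1 a_{n-2} = 0,  where D(n) = (r+n)(r+n-1) + (19/10)(r+n) + (-4).
  a_n = [-1 a_{n-1} + 1 a_{n-2}] / D(n).
Since the indicial polynomial factors as (r - r_1)(r - r_2), D(n) = (r_1 + n - r_1)(r_1 + n - r_2) = n(n + 41/10).
Evaluating step by step (a_0 = 1):
  n = 1: D(1) = 1(1 + 41/10) = 51/10; numerator = -1(1) = -1; a_1 = (-1)/(51/10) = -10/51
  n = 2: D(2) = 2(2 + 41/10) = 61/5; numerator = -1(-10/51) + 1(1) = 61/51; a_2 = (61/51)/(61/5) = 5/51
  n = 3: D(3) = 3(3 + 41/10) = 213/10; numerator = -1(5/51) + 1(-10/51) = -5/17; a_3 = (-5/17)/(213/10) = -50/3621
  n = 4: D(4) = 4(4 + 41/10) = 162/5; numerator = -1(-50/3621) + 1(5/51) = 135/1207; a_4 = (135/1207)/(162/5) = 25/7242

r = 8/5; a_0 = 1; a_1 = -10/51; a_2 = 5/51; a_3 = -50/3621; a_4 = 25/7242


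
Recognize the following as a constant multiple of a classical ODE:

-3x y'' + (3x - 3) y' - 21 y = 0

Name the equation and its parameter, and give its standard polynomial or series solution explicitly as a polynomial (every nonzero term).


All three coefficients share the factor -3; dividing through by -3 gives  x y'' + (1 - x) y' + 7 y = 0.
This matches the Laguerre equation x y'' + (1 - x) y' + n y = 0 with n = 7; the polynomial solution is L_7(x).
With y = sum_k a_k x^k, matching x^k gives (k+1)k a_{k+1} + (k+1) a_{k+1} - k a_k + n a_k = 0, i.e. (k+1)^2 a_{k+1} = (k - n) a_k = (k - 7) a_k. The right side vanishes at k = 7, so the series terminates at degree 7.
Standard normalization L_n(0) = 1 gives a_0 = 1. Work upward with a_{k+1} = (k - 7) a_k / (k+1)^2:
  a_1 = (0 - 7)(1) / 1^2 = -7/1 = -7
  a_2 = (1 - 7)(-7) / 2^2 = 42/4 = 21/2
  a_3 = (2 - 7)(21/2) / 3^2 = (-105/2)/9 = -35/6
  a_4 = (3 - 7)(-35/6) / 4^2 = (70/3)/16 = 35/24
  a_5 = (4 - 7)(35/24) / 5^2 = (-35/8)/25 = -7/40
  a_6 = (5 - 7)(-7/40) / 6^2 = (7/20)/36 = 7/720
  a_7 = (6 - 7)(7/720) / 7^2 = (-7/720)/49 = -1/5040
Hence L_7(x) = -x^7/5040 + 7 x^6/720 - 7 x^5/40 + 35 x^4/24 - 35 x^3/6 + 21 x^2/2 - 7 x + 1.

L_7(x); series = -x^7/5040 + 7 x^6/720 - 7 x^5/40 + 35 x^4/24 - 35 x^3/6 + 21 x^2/2 - 7 x + 1


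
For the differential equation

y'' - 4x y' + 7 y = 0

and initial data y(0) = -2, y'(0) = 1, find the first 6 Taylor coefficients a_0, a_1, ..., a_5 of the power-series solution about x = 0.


Ansatz: y(x) = sum_{n>=0} a_n x^n, so y'(x) = sum_{n>=1} n a_n x^(n-1) and y''(x) = sum_{n>=2} n(n-1) a_n x^(n-2).
Substitute into P(x) y'' + Q(x) y' + R(x) y = 0 with P(x) = 1, Q(x) = -4x, R(x) = 7, and match powers of x.
Initial conditions: a_0 = -2, a_1 = 1.
Setting the coefficient of each power of x to zero and solving order by order (substituting the coefficients already found):
  x^0: 2 a_2 + 7 a_0 = 0  ->  2 a_2 = -7 a_0 = 14  ->  a_2 = 7
  x^1: 6 a_3 + 3 a_1 = 0  ->  6 a_3 = -3 a_1 = -3  ->  a_3 = -1/2
  x^2: 12 a_4 - a_2 = 0  ->  12 a_4 = a_2 = 7  ->  a_4 = 7/12
  x^3: 20 a_5 - 5 a_3 = 0  ->  20 a_5 = 5 a_3 = -5/2  ->  a_5 = -1/8
Truncated series: y(x) = -2 + x + 7 x^2 - (1/2) x^3 + (7/12) x^4 - (1/8) x^5 + O(x^6).

a_0 = -2; a_1 = 1; a_2 = 7; a_3 = -1/2; a_4 = 7/12; a_5 = -1/8


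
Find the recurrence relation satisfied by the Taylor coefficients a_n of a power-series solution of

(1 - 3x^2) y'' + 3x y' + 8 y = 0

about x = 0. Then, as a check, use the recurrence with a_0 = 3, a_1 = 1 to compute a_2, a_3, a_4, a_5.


Substitute y = sum_n a_n x^n.
(1 - 3 x^2) y'' contributes (n+2)(n+1) a_{n+2} - 3 n(n-1) a_n at x^n.
3 x y'(x) contributes 3 n a_n at x^n.
8 y(x) contributes 8 a_n at x^n.
Matching x^n: (n+2)(n+1) a_{n+2} + (-3 n(n-1) + 3 n + 8) a_n = 0.
Thus a_{n+2} = (3 n(n-1) - 3 n - 8) / ((n+1)(n+2)) * a_n.

Check with a_0 = 3, a_1 = 1 (apply the recurrence for n = 0, 1, 2, 3): a_0 = 3, a_1 = 1, a_2 = -12, a_3 = -11/6, a_4 = 8, a_5 = -11/120.

a_(n+2) = (3 n(n-1) - 3 n - 8) / ((n+1)(n+2)) * a_n; check: a_0 = 3, a_1 = 1, a_2 = -12, a_3 = -11/6, a_4 = 8, a_5 = -11/120


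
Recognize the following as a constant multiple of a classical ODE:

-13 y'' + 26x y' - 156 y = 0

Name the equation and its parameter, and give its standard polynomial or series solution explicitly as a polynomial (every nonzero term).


All three coefficients share the factor -13; dividing through by -13 gives  y'' - 2x y' + 12 y = 0.
This matches the Hermite equation y'' - 2x y' + 2n y = 0 with 2n = 12, so n = 6; the polynomial solution is H_6(x).
With y = sum_k a_k x^k, matching x^k gives (k+2)(k+1) a_{k+2} = 2(k - n) a_k = 2(k - 6) a_k. The right side vanishes at k = 6, so the series with the parity of 6 terminates at degree 6.
Standard normalization: leading coefficient of H_n is 2^n, so a_6 = 2^6 = 64. Work downward with a_k = (k+1)(k+2) a_{k+2} / (2(k - n)):
  a_4 = (5)(6)(64) / (2(4 - 6)) = 1920/(-4) = -480
  a_2 = (3)(4)(-480) / (2(2 - 6)) = -5760/(-8) = 720
  a_0 = (1)(2)(720) / (2(0 - 6)) = 1440/(-12) = -120
Hence H_6(x) = 64 x^6 - 480 x^4 + 720 x^2 - 120.

H_6(x); series = 64 x^6 - 480 x^4 + 720 x^2 - 120


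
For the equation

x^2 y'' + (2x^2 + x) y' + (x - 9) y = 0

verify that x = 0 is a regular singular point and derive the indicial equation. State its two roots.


Divide by x^2 to reach normal form y'' + P_1(x) y' + P_2(x) y = 0 with P_1(x) = 2 + 1/x and P_2(x) = 1/x - 9/x^2.
x = 0 is a singular point because the y'-coefficient 2 + 1/x has a pole at x = 0 and the y-coefficient 1/x - 9/x^2 has a pole at x = 0.
It is a regular singular point because x P_1(x) = p(x) = 2x + 1 and x^2 P_2(x) = q(x) = x - 9 are polynomials, hence analytic at x = 0.
p(0) = 1,  q(0) = -9.
Indicial equation: r(r-1) + p(0) r + q(0) = 0, i.e. r^2 + (p(0) - 1) r + q(0) = 0, i.e. r^2 - 9 = 0.
Discriminant: (0)^2 - 4(-9) = 36, so r = (0 ± 6)/2.
Solving: r_1 = 3, r_2 = -3.

indicial: r^2 - 9 = 0; roots r_1 = 3, r_2 = -3


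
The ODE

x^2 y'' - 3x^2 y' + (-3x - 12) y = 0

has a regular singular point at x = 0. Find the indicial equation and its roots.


Divide by x^2 to reach normal form y'' + P_1(x) y' + P_2(x) y = 0 with P_1(x) = -3 and P_2(x) = -3/x - 12/x^2.
x = 0 is a singular point because the y-coefficient -3/x - 12/x^2 has a pole at x = 0.
It is a regular singular point because x P_1(x) = p(x) = -3x and x^2 P_2(x) = q(x) = -3x - 12 are polynomials, hence analytic at x = 0.
p(0) = 0,  q(0) = -12.
Indicial equation: r(r-1) + p(0) r + q(0) = 0, i.e. r^2 + (p(0) - 1) r + q(0) = 0, i.e. r^2 - 1 r - 12 = 0.
Discriminant: (-1)^2 - 4(-12) = 49, so r = (1 ± 7)/2.
Solving: r_1 = 4, r_2 = -3.

indicial: r^2 - 1 r - 12 = 0; roots r_1 = 4, r_2 = -3


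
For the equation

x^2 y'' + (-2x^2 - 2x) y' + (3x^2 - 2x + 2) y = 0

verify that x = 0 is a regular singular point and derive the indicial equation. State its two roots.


Divide by x^2 to reach normal form y'' + P_1(x) y' + P_2(x) y = 0 with P_1(x) = -2 - 2/x and P_2(x) = 3 - 2/x + 2/x^2.
x = 0 is a singular point because the y'-coefficient -2 - 2/x has a pole at x = 0 and the y-coefficient 3 - 2/x + 2/x^2 has a pole at x = 0.
It is a regular singular point because x P_1(x) = p(x) = -2x - 2 and x^2 P_2(x) = q(x) = 3x^2 - 2x + 2 are polynomials, hence analytic at x = 0.
p(0) = -2,  q(0) = 2.
Indicial equation: r(r-1) + p(0) r + q(0) = 0, i.e. r^2 + (p(0) - 1) r + q(0) = 0, i.e. r^2 - 3 r + 2 = 0.
Discriminant: (-3)^2 - 4(2) = 1, so r = (3 ± 1)/2.
Solving: r_1 = 2, r_2 = 1.

indicial: r^2 - 3 r + 2 = 0; roots r_1 = 2, r_2 = 1


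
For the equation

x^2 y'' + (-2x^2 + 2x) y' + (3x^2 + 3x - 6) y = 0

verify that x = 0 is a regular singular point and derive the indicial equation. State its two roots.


Divide by x^2 to reach normal form y'' + P_1(x) y' + P_2(x) y = 0 with P_1(x) = -2 + 2/x and P_2(x) = 3 + 3/x - 6/x^2.
x = 0 is a singular point because the y'-coefficient -2 + 2/x has a pole at x = 0 and the y-coefficient 3 + 3/x - 6/x^2 has a pole at x = 0.
It is a regular singular point because x P_1(x) = p(x) = 2 - 2x and x^2 P_2(x) = q(x) = 3x^2 + 3x - 6 are polynomials, hence analytic at x = 0.
p(0) = 2,  q(0) = -6.
Indicial equation: r(r-1) + p(0) r + q(0) = 0, i.e. r^2 + (p(0) - 1) r + q(0) = 0, i.e. r^2 + 1 r - 6 = 0.
Discriminant: (1)^2 - 4(-6) = 25, so r = (-1 ± 5)/2.
Solving: r_1 = 2, r_2 = -3.

indicial: r^2 + 1 r - 6 = 0; roots r_1 = 2, r_2 = -3


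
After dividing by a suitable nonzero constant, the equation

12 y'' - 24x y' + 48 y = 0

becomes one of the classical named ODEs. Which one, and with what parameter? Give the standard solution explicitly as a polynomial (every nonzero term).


All three coefficients share the factor 12; dividing through by 12 gives  y'' - 2x y' + 4 y = 0.
This matches the Hermite equation y'' - 2x y' + 2n y = 0 with 2n = 4, so n = 2; the polynomial solution is H_2(x).
With y = sum_k a_k x^k, matching x^k gives (k+2)(k+1) a_{k+2} = 2(k - n) a_k = 2(k - 2) a_k. The right side vanishes at k = 2, so the series with the parity of 2 terminates at degree 2.
Standard normalization: leading coefficient of H_n is 2^n, so a_2 = 2^2 = 4. Work downward with a_k = (k+1)(k+2) a_{k+2} / (2(k - n)):
  a_0 = (1)(2)(4) / (2(0 - 2)) = 8/(-4) = -2
Hence H_2(x) = 4 x^2 - 2.

H_2(x); series = 4 x^2 - 2


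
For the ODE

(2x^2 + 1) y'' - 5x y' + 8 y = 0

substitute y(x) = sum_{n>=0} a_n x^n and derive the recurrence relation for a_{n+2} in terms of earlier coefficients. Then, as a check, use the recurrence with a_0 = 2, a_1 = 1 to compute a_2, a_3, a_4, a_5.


Substitute y = sum_n a_n x^n.
(1 + 2 x^2) y'' contributes (n+2)(n+1) a_{n+2} + 2 n(n-1) a_n at x^n.
-5 x y'(x) contributes -5 n a_n at x^n.
8 y(x) contributes 8 a_n at x^n.
Matching x^n: (n+2)(n+1) a_{n+2} + (2 n(n-1) - 5 n + 8) a_n = 0.
Thus a_{n+2} = (-2 n(n-1) + 5 n - 8) / ((n+1)(n+2)) * a_n.

Check with a_0 = 2, a_1 = 1 (apply the recurrence for n = 0, 1, 2, 3): a_0 = 2, a_1 = 1, a_2 = -8, a_3 = -1/2, a_4 = 4/3, a_5 = 1/8.

a_(n+2) = (-2 n(n-1) + 5 n - 8) / ((n+1)(n+2)) * a_n; check: a_0 = 2, a_1 = 1, a_2 = -8, a_3 = -1/2, a_4 = 4/3, a_5 = 1/8


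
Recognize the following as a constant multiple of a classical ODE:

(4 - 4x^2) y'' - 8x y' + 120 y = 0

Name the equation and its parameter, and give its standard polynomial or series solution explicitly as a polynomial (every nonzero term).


All three coefficients share the factor 4; dividing through by 4 gives  (1 - x^2) y'' - 2x y' + 30 y = 0.
This matches the Legendre equation (1 - x^2) y'' - 2x y' + n(n+1) y = 0 (note the -2x y' term) with n(n+1) = 30, so n = 5; the polynomial solution is P_5(x).
With y = sum_k a_k x^k, matching x^k gives (k+2)(k+1) a_{k+2} = [k(k+1) - n(n+1)] a_k = (k - 5)(k + 6) a_k. The right side vanishes at k = 5, so the series with the parity of 5 terminates at degree 5.
Standard normalization (P_n(1) = 1): leading coefficient (2n)!/(2^n (n!)^2) = 3628800/(32*14400) = 63/8, so a_5 = 63/8. Work downward with a_k = (k+1)(k+2) a_{k+2} / ((k - 5)(k + 6)):
  a_3 = (4)(5)(63/8) / ((3 - 5)(3 + 6)) = (315/2)/(-18) = -35/4
  a_1 = (2)(3)(-35/4) / ((1 - 5)(1 + 6)) = (-105/2)/(-28) = 15/8
Hence P_5(x) = 63 x^5/8 - 35 x^3/4 + 15 x/8.

P_5(x); series = 63 x^5/8 - 35 x^3/4 + 15 x/8


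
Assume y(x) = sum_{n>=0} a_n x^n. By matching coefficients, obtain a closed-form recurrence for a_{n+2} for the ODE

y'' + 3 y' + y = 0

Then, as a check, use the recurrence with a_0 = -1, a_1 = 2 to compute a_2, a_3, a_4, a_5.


Substitute y = sum_n a_n x^n.
y''(x) has coefficient (n+2)(n+1) a_{n+2} at x^n;
3 y'(x) has coefficient 3 (n+1) a_{n+1} at x^n;
y(x) has coefficient 1 a_n at x^n.
Matching x^n: (n+2)(n+1) a_{n+2} + 3 (n+1) a_{n+1} + 1 a_n = 0.
Thus a_{n+2} = [-3 (n+1) a_{n+1} - 1 a_n] / ((n+1)(n+2)).

Check with a_0 = -1, a_1 = 2 (apply the recurrence for n = 0, 1, 2, 3): a_0 = -1, a_1 = 2, a_2 = -5/2, a_3 = 13/6, a_4 = -17/12, a_5 = 89/120.

a_(n+2) = [-3 (n+1) a_(n+1) - 1 a_n] / ((n+1)(n+2)); check: a_0 = -1, a_1 = 2, a_2 = -5/2, a_3 = 13/6, a_4 = -17/12, a_5 = 89/120


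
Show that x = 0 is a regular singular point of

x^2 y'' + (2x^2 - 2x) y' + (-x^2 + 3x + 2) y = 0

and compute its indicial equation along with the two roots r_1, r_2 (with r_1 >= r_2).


Divide by x^2 to reach normal form y'' + P_1(x) y' + P_2(x) y = 0 with P_1(x) = 2 - 2/x and P_2(x) = -1 + 3/x + 2/x^2.
x = 0 is a singular point because the y'-coefficient 2 - 2/x has a pole at x = 0 and the y-coefficient -1 + 3/x + 2/x^2 has a pole at x = 0.
It is a regular singular point because x P_1(x) = p(x) = 2x - 2 and x^2 P_2(x) = q(x) = -x^2 + 3x + 2 are polynomials, hence analytic at x = 0.
p(0) = -2,  q(0) = 2.
Indicial equation: r(r-1) + p(0) r + q(0) = 0, i.e. r^2 + (p(0) - 1) r + q(0) = 0, i.e. r^2 - 3 r + 2 = 0.
Discriminant: (-3)^2 - 4(2) = 1, so r = (3 ± 1)/2.
Solving: r_1 = 2, r_2 = 1.

indicial: r^2 - 3 r + 2 = 0; roots r_1 = 2, r_2 = 1


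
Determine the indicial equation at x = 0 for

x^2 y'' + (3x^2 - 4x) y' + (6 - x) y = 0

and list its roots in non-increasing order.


Divide by x^2 to reach normal form y'' + P_1(x) y' + P_2(x) y = 0 with P_1(x) = 3 - 4/x and P_2(x) = -1/x + 6/x^2.
x = 0 is a singular point because the y'-coefficient 3 - 4/x has a pole at x = 0 and the y-coefficient -1/x + 6/x^2 has a pole at x = 0.
It is a regular singular point because x P_1(x) = p(x) = 3x - 4 and x^2 P_2(x) = q(x) = 6 - x are polynomials, hence analytic at x = 0.
p(0) = -4,  q(0) = 6.
Indicial equation: r(r-1) + p(0) r + q(0) = 0, i.e. r^2 + (p(0) - 1) r + q(0) = 0, i.e. r^2 - 5 r + 6 = 0.
Discriminant: (-5)^2 - 4(6) = 1, so r = (5 ± 1)/2.
Solving: r_1 = 3, r_2 = 2.

indicial: r^2 - 5 r + 6 = 0; roots r_1 = 3, r_2 = 2
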